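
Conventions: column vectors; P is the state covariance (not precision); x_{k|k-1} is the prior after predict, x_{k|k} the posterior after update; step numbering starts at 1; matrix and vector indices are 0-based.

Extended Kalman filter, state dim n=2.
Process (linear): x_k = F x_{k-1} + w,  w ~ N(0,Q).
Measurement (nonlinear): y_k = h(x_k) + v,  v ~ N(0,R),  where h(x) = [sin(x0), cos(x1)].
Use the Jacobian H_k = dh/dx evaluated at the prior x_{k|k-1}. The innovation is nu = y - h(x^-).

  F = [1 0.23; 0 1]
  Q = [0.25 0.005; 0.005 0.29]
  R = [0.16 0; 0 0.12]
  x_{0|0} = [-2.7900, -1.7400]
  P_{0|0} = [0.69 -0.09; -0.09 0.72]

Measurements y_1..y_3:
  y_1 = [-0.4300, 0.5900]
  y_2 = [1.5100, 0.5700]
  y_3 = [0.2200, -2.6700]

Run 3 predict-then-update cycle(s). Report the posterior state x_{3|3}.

x_post = [-4.1810, -3.6681]

step 1: x^-=[-3.1902, -1.7400]  P^-=[0.9367 0.0806; 0.0806 1.0100]  H_jac=[-0.9988 0.0000; 0.0000 0.9857]  S=[1.0945 -0.0794; -0.0794 1.1014]  K=[-0.8541 0.0106; -0.0081 0.9034]  nu=[-0.4786, 0.7584]  x^+=[-2.7734, -1.0510]  P^+=[0.1368 0.0013; 0.0013 0.1100]
step 2: x^-=[-3.0152, -1.0510]  P^-=[0.3932 0.0316; 0.0316 0.4000]  H_jac=[-0.9920 0.0000; 0.0000 0.8679]  S=[0.5470 -0.0272; -0.0272 0.4213]  K=[-0.7122 0.0191; -0.0164 0.8229]  nu=[1.6361, 0.0733]  x^+=[-4.1790, -1.0175]  P^+=[0.1149 0.0026; 0.0026 0.1138]
step 3: x^-=[-4.4130, -1.0175]  P^-=[0.3721 0.0338; 0.0338 0.4038]  H_jac=[-0.2949 0.0000; 0.0000 0.8508]  S=[0.1924 -0.0085; -0.0085 0.4123]  K=[-0.5679 0.0581; -0.0151 0.8330]  nu=[-0.7355, -3.1955]  x^+=[-4.1810, -3.6681]  P^+=[0.3081 0.0082; 0.0082 0.1175]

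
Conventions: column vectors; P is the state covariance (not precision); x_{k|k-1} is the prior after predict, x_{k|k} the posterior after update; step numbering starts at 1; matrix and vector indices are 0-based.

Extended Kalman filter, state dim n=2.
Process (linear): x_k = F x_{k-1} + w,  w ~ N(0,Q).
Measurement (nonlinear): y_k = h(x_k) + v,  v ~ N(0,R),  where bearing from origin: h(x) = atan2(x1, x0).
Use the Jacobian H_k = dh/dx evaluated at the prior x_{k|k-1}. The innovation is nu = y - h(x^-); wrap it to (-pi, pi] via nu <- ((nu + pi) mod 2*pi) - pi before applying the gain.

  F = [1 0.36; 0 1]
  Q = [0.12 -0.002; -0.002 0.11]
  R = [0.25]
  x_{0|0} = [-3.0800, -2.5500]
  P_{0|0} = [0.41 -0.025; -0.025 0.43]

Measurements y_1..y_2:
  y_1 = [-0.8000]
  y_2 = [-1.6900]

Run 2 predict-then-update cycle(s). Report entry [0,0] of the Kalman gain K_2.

step 1: x^-=[-3.9980, -2.5500]  P^-=[0.5677 0.1278; 0.1278 0.5400]  H_jac=[0.1134 -0.1778]  S=[0.2692]  K=[0.1547; -0.3028]  nu=[1.7738]  x^+=[-3.7235, -3.0871]  P^+=[0.5613 0.1404; 0.1404 0.5153]
step 2: x^-=[-4.8349, -3.0871]  P^-=[0.8492 0.3239; 0.3239 0.6253]  H_jac=[0.0938 -0.1469]  S=[0.2620]  K=[0.1224; -0.2346]  nu=[0.8833]  x^+=[-4.7268, -3.2944]  P^+=[0.8452 0.3315; 0.3315 0.6109]

K[0,0] = 0.1224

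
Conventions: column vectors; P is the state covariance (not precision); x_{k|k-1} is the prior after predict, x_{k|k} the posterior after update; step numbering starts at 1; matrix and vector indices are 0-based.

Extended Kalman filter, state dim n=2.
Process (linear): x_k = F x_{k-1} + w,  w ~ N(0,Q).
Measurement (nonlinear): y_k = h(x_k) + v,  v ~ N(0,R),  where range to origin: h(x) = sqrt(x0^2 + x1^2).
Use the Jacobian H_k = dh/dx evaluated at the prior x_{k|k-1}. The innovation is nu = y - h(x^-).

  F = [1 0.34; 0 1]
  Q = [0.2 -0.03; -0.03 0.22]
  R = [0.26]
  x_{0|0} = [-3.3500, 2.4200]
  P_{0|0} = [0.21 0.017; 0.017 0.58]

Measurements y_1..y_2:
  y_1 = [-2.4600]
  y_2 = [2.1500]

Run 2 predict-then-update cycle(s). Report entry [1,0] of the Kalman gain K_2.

K[1,0] = -0.5685

step 1: x^-=[-2.5272, 2.4200]  P^-=[0.4886 0.1842; 0.1842 0.8000]  H_jac=[-0.7223 0.6916]  S=[0.7135]  K=[-0.3160; 0.5890]  nu=[-5.9590]  x^+=[-0.6439, -1.0898]  P^+=[0.4173 0.3170; 0.3170 0.5525]
step 2: x^-=[-1.0144, -1.0898]  P^-=[0.8968 0.4749; 0.4749 0.7725]  H_jac=[-0.6814 -0.7320]  S=[1.5638]  K=[-0.6130; -0.5685]  nu=[0.6612]  x^+=[-1.4197, -1.4656]  P^+=[0.3092 -0.0701; -0.0701 0.2671]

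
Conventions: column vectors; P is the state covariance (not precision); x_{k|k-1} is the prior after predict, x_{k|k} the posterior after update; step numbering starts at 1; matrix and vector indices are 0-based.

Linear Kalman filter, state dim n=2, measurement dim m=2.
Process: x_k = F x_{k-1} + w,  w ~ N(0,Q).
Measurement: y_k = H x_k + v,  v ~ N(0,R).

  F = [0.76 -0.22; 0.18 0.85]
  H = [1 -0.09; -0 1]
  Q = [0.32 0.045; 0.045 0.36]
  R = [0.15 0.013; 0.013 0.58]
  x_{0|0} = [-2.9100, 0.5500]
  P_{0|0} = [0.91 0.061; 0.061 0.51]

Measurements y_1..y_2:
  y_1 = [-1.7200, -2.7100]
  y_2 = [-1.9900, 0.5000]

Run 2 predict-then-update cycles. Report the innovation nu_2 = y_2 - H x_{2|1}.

step 1: x^-=[-2.3326, -0.0563]  P^-=[0.8499 0.1111; 0.1111 0.7766]  S=[0.9862 0.0542; 0.0542 1.3566]  K=[0.8490 0.0480; 0.0103 0.5721]  nu=[0.6075, -2.6537]  x^+=[-1.9441, -1.5681]  P^+=[0.1315 0.0389; 0.0389 0.3319]
step 2: x^-=[-1.1325, -1.6828]  P^-=[0.3990 0.0245; 0.0245 0.6160]  S=[0.5496 -0.0180; -0.0180 1.1960]  K=[0.7230 0.0313; -0.0395 0.5144]  nu=[-1.0089, 2.1828]  x^+=[-1.7936, -0.5200]  P^+=[0.1113 0.0276; 0.0276 0.2979]

innov = [-1.0089, 2.1828]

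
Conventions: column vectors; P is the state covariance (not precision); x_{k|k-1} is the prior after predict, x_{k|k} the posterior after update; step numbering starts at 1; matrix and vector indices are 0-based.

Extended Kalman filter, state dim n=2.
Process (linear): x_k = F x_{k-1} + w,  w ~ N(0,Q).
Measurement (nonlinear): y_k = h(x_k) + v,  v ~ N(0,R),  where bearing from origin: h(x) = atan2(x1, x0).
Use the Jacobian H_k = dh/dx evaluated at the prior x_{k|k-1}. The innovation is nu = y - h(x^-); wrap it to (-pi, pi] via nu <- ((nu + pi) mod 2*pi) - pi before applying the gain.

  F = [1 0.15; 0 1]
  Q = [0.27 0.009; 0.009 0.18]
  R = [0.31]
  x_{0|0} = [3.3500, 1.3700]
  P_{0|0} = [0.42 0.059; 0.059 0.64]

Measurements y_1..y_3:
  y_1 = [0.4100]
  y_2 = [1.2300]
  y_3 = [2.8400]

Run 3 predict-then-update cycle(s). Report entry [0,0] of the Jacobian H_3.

H_jac[0,0] = -0.0959

step 1: x^-=[3.5555, 1.3700]  P^-=[0.7221 0.1640; 0.1640 0.8200]  H_jac=[-0.0944 0.2449]  S=[0.3580]  K=[-0.0781; 0.5177]  nu=[0.0422]  x^+=[3.5522, 1.3919]  P^+=[0.7199 0.1785; 0.1785 0.7241]
step 2: x^-=[3.7610, 1.3919]  P^-=[1.0597 0.2961; 0.2961 0.9041]  H_jac=[-0.0865 0.2339]  S=[0.3554]  K=[-0.0632; 0.5228]  nu=[0.8756]  x^+=[3.7056, 1.8496]  P^+=[1.0583 0.3078; 0.3078 0.8069]
step 3: x^-=[3.9831, 1.8496]  P^-=[1.4388 0.4379; 0.4379 0.9869]  H_jac=[-0.0959 0.2065]  S=[0.3480]  K=[-0.1367; 0.4651]  nu=[2.4053]  x^+=[3.6543, 2.9682]  P^+=[1.4323 0.4600; 0.4600 0.9117]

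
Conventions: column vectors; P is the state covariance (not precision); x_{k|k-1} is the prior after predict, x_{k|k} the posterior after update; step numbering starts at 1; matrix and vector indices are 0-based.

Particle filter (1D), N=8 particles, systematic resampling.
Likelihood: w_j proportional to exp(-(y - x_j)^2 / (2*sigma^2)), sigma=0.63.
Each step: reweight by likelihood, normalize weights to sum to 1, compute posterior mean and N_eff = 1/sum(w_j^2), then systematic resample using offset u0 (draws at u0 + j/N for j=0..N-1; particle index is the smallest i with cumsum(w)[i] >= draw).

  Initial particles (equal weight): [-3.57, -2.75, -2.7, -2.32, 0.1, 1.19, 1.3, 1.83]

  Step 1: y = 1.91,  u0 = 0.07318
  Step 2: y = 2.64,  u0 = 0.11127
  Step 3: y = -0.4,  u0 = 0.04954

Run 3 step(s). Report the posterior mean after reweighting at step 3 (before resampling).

post_mean = 1.4784

step 1: w=[0.0000, 0.0000, 0.0000, 0.0000, 0.0075, 0.2416, 0.2905, 0.4605]  mean=1.5085  Neff=2.8184  idx=[5, 5, 6, 6, 7, 7, 7, 7]
step 2: w=[0.0337, 0.0337, 0.0496, 0.0496, 0.2084, 0.2084, 0.2084, 0.2084]  mean=1.7343  Neff=5.5296  idx=[2, 4, 4, 5, 6, 6, 7, 7]
step 3: w=[0.6633, 0.0481, 0.0481, 0.0481, 0.0481, 0.0481, 0.0481, 0.0481]  mean=1.4784  Neff=2.1922  idx=[0, 0, 0, 0, 0, 1, 3, 6]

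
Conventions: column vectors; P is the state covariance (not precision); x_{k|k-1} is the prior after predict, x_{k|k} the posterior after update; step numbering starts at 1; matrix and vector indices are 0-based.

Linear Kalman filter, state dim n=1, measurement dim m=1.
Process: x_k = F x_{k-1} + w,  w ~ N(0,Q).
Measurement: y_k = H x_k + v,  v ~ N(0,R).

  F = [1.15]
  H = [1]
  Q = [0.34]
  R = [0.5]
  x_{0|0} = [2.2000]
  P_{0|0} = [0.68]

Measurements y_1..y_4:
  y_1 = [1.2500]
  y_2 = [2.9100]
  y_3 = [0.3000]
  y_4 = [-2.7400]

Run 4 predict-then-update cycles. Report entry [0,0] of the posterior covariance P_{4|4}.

P_post[0,0] = 0.2978

step 1: x^-=[2.5300]  P^-=[1.2393]  S=[1.7393]  K=[0.7125]  nu=[-1.2800]  x^+=[1.6180]  P^+=[0.3563]
step 2: x^-=[1.8607]  P^-=[0.8112]  S=[1.3112]  K=[0.6187]  nu=[1.0493]  x^+=[2.5098]  P^+=[0.3093]
step 3: x^-=[2.8863]  P^-=[0.7491]  S=[1.2491]  K=[0.5997]  nu=[-2.5863]  x^+=[1.3353]  P^+=[0.2999]
step 4: x^-=[1.5356]  P^-=[0.7366]  S=[1.2366]  K=[0.5957]  nu=[-4.2756]  x^+=[-1.0112]  P^+=[0.2978]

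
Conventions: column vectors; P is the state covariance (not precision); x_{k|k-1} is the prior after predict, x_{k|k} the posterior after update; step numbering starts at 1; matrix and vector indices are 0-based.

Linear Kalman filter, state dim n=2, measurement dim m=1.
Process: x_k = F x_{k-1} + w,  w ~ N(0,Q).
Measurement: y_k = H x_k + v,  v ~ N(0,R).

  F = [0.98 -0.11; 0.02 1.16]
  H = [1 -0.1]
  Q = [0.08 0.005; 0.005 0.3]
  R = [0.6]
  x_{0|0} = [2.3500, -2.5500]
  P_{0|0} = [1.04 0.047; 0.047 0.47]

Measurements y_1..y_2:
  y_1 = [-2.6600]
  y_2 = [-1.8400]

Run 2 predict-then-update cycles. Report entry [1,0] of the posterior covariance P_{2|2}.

step 1: x^-=[2.5835, -2.9110]  P^-=[1.0744 0.0187; 0.0187 0.9350]  S=[1.6800]  K=[0.6384; -0.0445]  nu=[-5.5346]  x^+=[-0.9498, -2.6647]  P^+=[0.3897 0.0665; 0.0665 0.9317]
step 2: x^-=[-0.6377, -3.1100]  P^-=[0.4512 -0.0308; -0.0308 1.5569]  S=[1.0729]  K=[0.4234; -0.1738]  nu=[-1.5133]  x^+=[-1.2784, -2.8470]  P^+=[0.2589 0.0481; 0.0481 1.5245]

P_post[1,0] = 0.0481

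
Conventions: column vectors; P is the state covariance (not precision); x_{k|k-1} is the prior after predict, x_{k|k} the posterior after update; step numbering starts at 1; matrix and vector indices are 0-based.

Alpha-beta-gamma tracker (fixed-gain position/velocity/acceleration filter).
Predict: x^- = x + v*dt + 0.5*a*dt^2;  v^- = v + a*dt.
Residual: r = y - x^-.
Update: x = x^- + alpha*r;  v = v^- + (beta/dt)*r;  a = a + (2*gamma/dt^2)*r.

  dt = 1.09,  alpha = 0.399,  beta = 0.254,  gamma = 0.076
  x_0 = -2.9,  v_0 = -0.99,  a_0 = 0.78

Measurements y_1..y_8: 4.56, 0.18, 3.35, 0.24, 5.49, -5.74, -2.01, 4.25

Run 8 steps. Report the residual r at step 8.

step 1: x_pred=-3.5157  r=8.0757  x^+=-0.2935  v^+=1.7421  a^+=1.8132
step 2: x_pred=2.6825  r=-2.5025  x^+=1.6840  v^+=3.1353  a^+=1.4930
step 3: x_pred=5.9884  r=-2.6384  x^+=4.9357  v^+=4.1479  a^+=1.1555
step 4: x_pred=10.1432  r=-9.9032  x^+=6.1919  v^+=3.0996  a^+=-0.1115
step 5: x_pred=9.5042  r=-4.0142  x^+=7.9025  v^+=2.0427  a^+=-0.6251
step 6: x_pred=9.7577  r=-15.4977  x^+=3.5741  v^+=-2.2500  a^+=-2.6078
step 7: x_pred=-0.4275  r=-1.5825  x^+=-1.0589  v^+=-5.4613  a^+=-2.8102
step 8: x_pred=-8.6811  r=12.9311  x^+=-3.5216  v^+=-5.5111  a^+=-1.1559

resid = 12.9311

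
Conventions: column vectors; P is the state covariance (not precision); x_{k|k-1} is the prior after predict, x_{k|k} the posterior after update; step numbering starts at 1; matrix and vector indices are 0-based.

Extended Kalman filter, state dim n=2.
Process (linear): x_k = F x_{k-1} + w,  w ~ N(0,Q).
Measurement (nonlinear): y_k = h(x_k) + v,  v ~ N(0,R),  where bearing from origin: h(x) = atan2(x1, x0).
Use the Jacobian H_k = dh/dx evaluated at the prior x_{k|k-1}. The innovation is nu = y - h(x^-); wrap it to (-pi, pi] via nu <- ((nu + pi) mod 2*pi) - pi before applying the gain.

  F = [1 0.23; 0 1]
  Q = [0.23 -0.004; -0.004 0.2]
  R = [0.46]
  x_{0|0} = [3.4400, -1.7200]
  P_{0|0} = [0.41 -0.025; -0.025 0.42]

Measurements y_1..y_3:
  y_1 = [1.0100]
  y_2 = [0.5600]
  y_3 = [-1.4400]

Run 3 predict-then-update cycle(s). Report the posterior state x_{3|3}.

step 1: x^-=[3.0444, -1.7200]  P^-=[0.6507 0.0676; 0.0676 0.6200]  H_jac=[0.1407 0.2490]  S=[0.5161]  K=[0.2100; 0.3176]  nu=[1.5243]  x^+=[3.3645, -1.2359]  P^+=[0.6280 0.0332; 0.0332 0.5680]
step 2: x^-=[3.0802, -1.2359]  P^-=[0.9033 0.1598; 0.1598 0.7680]  H_jac=[0.1122 0.2796]  S=[0.5414]  K=[0.2697; 0.4297]  nu=[0.9416]  x^+=[3.3342, -0.8313]  P^+=[0.8639 0.0971; 0.0971 0.6680]
step 3: x^-=[3.1430, -0.8313]  P^-=[1.1739 0.2467; 0.2467 0.8680]  H_jac=[0.0787 0.2974]  S=[0.5556]  K=[0.2982; 0.4995]  nu=[-1.1814]  x^+=[2.7907, -1.4214]  P^+=[1.1245 0.1639; 0.1639 0.7293]

x_post = [2.7907, -1.4214]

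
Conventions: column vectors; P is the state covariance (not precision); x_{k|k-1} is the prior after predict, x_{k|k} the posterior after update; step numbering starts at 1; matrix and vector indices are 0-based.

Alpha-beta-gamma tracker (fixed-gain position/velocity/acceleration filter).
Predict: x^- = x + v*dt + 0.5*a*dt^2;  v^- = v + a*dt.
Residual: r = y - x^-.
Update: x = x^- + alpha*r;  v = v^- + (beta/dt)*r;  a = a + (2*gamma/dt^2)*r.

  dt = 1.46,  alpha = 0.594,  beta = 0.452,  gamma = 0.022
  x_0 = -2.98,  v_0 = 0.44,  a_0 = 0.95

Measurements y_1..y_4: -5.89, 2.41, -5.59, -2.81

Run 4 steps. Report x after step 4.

x_post = -1.1273

step 1: x_pred=-1.3251  r=-4.5649  x^+=-4.0366  v^+=0.4138  a^+=0.8558
step 2: x_pred=-2.5205  r=4.9305  x^+=0.4082  v^+=3.1896  a^+=0.9575
step 3: x_pred=6.0856  r=-11.6756  x^+=-0.8497  v^+=0.9730  a^+=0.7165
step 4: x_pred=1.3345  r=-4.1445  x^+=-1.1273  v^+=0.7360  a^+=0.6310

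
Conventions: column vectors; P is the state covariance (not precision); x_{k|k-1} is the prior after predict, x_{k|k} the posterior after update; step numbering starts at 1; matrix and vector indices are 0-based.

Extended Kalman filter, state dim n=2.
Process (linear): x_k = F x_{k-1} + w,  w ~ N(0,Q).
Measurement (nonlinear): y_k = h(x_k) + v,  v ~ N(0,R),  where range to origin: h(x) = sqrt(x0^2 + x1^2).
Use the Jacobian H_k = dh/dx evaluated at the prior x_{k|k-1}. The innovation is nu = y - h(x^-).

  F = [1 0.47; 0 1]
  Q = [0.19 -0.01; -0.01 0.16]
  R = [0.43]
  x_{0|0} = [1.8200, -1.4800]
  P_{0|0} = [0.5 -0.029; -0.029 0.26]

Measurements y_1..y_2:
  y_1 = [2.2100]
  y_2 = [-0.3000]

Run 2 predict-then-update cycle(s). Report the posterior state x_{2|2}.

x_post = [0.5542, -0.6731]

step 1: x^-=[1.1244, -1.4800]  P^-=[0.7202 0.0832; 0.0832 0.4200]  H_jac=[0.6049 -0.7963]  S=[0.8797]  K=[0.4199; -0.3230]  nu=[0.3513]  x^+=[1.2719, -1.5935]  P^+=[0.5650 0.2025; 0.2025 0.3282]
step 2: x^-=[0.5230, -1.5935]  P^-=[1.0179 0.3468; 0.3468 0.4882]  H_jac=[0.3119 -0.9501]  S=[0.7643]  K=[-0.0158; -0.4655]  nu=[-1.9771]  x^+=[0.5542, -0.6731]  P^+=[1.0177 0.3412; 0.3412 0.3226]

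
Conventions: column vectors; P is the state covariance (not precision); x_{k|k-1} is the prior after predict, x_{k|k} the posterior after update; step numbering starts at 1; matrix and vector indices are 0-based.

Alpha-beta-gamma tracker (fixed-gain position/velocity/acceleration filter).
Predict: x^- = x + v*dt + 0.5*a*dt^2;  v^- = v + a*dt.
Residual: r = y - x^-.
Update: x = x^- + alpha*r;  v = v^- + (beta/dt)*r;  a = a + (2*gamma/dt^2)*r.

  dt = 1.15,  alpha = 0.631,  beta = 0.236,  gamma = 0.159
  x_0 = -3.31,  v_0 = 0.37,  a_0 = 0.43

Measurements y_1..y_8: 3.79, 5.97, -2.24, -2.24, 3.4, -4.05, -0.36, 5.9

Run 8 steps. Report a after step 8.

step 1: x_pred=-2.6002  r=6.3902  x^+=1.4320  v^+=2.1759  a^+=1.9665
step 2: x_pred=5.2347  r=0.7353  x^+=5.6987  v^+=4.5883  a^+=2.1434
step 3: x_pred=12.3925  r=-14.6325  x^+=3.1594  v^+=4.0503  a^+=-1.3751
step 4: x_pred=6.9080  r=-9.1480  x^+=1.1356  v^+=0.5916  a^+=-3.5747
step 5: x_pred=-0.5478  r=3.9478  x^+=1.9433  v^+=-2.7092  a^+=-2.6255
step 6: x_pred=-2.9084  r=-1.1416  x^+=-3.6287  v^+=-5.9627  a^+=-2.9000
step 7: x_pred=-12.4035  r=12.0435  x^+=-4.8041  v^+=-6.8262  a^+=-0.0041
step 8: x_pred=-12.6569  r=18.5569  x^+=-0.9475  v^+=-3.0227  a^+=4.4580

a_post = 4.4580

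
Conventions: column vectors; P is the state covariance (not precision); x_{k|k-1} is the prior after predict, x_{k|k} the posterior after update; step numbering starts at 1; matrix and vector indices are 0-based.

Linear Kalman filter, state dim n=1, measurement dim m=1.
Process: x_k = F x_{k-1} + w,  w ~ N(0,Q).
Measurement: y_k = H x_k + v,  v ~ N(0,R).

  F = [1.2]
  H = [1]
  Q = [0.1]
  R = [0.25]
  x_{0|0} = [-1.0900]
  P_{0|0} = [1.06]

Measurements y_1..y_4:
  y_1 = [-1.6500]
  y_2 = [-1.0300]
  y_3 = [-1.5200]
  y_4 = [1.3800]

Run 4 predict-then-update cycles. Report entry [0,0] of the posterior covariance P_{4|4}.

P_post[0,0] = 0.1370

step 1: x^-=[-1.3080]  P^-=[1.6264]  S=[1.8764]  K=[0.8668]  nu=[-0.3420]  x^+=[-1.6044]  P^+=[0.2167]
step 2: x^-=[-1.9253]  P^-=[0.4120]  S=[0.6620]  K=[0.6224]  nu=[0.8953]  x^+=[-1.3681]  P^+=[0.1556]
step 3: x^-=[-1.6417]  P^-=[0.3241]  S=[0.5741]  K=[0.5645]  nu=[0.1217]  x^+=[-1.5730]  P^+=[0.1411]
step 4: x^-=[-1.8876]  P^-=[0.3032]  S=[0.5532]  K=[0.5481]  nu=[3.2676]  x^+=[-0.0966]  P^+=[0.1370]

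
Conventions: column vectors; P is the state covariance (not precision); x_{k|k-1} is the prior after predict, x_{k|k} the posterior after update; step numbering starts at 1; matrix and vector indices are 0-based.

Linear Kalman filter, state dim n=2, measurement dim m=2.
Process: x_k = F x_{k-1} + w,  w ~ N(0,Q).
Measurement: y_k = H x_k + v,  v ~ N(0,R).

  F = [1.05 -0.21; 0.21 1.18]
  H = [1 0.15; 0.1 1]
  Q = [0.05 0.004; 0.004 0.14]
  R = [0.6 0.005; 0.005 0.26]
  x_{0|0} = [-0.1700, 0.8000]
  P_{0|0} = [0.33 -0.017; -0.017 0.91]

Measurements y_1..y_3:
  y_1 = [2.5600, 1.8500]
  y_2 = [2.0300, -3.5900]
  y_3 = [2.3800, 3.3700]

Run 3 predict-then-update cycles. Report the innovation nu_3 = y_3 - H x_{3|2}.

step 1: x^-=[-0.3465, 0.9083]  P^-=[0.4615 -0.1690; -0.1690 1.4132]  S=[1.0425 0.0915; 0.0915 1.6440]  K=[0.4270 -0.0985; -0.0336 0.8512]  nu=[2.7703, 0.9764]  x^+=[0.7401, 1.6464]  P^+=[0.2632 -0.0498; -0.0498 0.2261]
step 2: x^-=[0.4313, 2.0982]  P^-=[0.3721 -0.0535; -0.0535 0.4418]  S=[0.9659 0.0542; 0.0542 0.6948]  K=[0.3798 -0.0531; -0.0221 0.6299]  nu=[1.2839, -5.7313]  x^+=[1.2232, -1.5401]  P^+=[0.2329 -0.0352; -0.0352 0.1672]
step 3: x^-=[1.6078, -1.5605]  P^-=[0.3297 -0.0281; -0.0281 0.3656]  S=[0.9295 0.0643; 0.0643 0.6233]  K=[0.3521 -0.0285; -0.0116 0.5833]  nu=[1.0063, 4.7697]  x^+=[1.8261, 1.2099]  P^+=[0.2152 -0.0272; -0.0272 0.1543]

innov = [1.0063, 4.7697]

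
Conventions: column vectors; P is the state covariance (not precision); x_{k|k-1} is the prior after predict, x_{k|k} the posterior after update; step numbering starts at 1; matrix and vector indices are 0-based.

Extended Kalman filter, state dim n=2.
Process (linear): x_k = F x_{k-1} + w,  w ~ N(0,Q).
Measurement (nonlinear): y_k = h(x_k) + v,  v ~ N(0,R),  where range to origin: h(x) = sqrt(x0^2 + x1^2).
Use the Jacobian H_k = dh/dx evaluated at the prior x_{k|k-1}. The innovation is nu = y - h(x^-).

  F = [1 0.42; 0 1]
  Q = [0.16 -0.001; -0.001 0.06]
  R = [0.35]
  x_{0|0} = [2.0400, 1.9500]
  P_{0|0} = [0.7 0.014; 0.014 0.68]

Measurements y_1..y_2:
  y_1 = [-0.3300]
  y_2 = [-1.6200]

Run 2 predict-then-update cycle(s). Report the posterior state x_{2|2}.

x_post = [-0.5931, -0.4555]

step 1: x^-=[2.8590, 1.9500]  P^-=[0.9917 0.2986; 0.2986 0.7400]  H_jac=[0.8261 0.5635]  S=[1.5398]  K=[0.6413; 0.4310]  nu=[-3.7907]  x^+=[0.4279, 0.3162]  P^+=[0.3584 -0.1270; -0.1270 0.4540]
step 2: x^-=[0.5607, 0.3162]  P^-=[0.4917 0.0626; 0.0626 0.5140]  H_jac=[0.8710 0.4912]  S=[0.9007]  K=[0.5097; 0.3409]  nu=[-2.2637]  x^+=[-0.5931, -0.4555]  P^+=[0.2577 -0.0939; -0.0939 0.4093]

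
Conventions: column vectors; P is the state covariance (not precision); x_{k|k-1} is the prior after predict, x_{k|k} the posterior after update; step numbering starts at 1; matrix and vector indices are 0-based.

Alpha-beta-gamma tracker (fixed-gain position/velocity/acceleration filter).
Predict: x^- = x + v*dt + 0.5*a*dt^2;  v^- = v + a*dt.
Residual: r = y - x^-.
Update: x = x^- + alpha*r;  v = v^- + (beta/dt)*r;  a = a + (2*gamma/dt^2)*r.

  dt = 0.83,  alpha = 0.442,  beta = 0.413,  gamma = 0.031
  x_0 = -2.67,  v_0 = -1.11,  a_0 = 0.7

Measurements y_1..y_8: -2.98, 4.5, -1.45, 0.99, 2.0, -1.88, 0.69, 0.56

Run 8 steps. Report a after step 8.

a_post = 0.0404

step 1: x_pred=-3.3502  r=0.3702  x^+=-3.1866  v^+=-0.3448  a^+=0.7333
step 2: x_pred=-3.2202  r=7.7202  x^+=0.1922  v^+=4.1053  a^+=1.4281
step 3: x_pred=4.0915  r=-5.5415  x^+=1.6422  v^+=2.5333  a^+=0.9294
step 4: x_pred=4.0649  r=-3.0749  x^+=2.7058  v^+=1.7746  a^+=0.6527
step 5: x_pred=4.4035  r=-2.4035  x^+=3.3412  v^+=1.1204  a^+=0.4363
step 6: x_pred=4.4214  r=-6.3014  x^+=1.6362  v^+=-1.6530  a^+=-0.1308
step 7: x_pred=0.2191  r=0.4709  x^+=0.4273  v^+=-1.5272  a^+=-0.0884
step 8: x_pred=-0.8708  r=1.4308  x^+=-0.2384  v^+=-0.8887  a^+=0.0404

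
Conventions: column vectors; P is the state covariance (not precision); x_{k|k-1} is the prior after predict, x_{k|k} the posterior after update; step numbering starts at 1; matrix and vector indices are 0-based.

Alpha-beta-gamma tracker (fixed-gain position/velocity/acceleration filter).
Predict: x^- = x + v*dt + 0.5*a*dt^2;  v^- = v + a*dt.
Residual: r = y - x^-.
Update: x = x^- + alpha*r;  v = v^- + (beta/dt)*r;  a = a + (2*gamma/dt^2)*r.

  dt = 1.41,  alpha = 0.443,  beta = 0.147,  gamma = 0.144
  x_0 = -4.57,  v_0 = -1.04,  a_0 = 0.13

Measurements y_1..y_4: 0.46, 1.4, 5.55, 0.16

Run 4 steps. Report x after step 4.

step 1: x_pred=-5.9072  r=6.3672  x^+=-3.0865  v^+=-0.1929  a^+=1.0524
step 2: x_pred=-2.3124  r=3.7124  x^+=-0.6678  v^+=1.6780  a^+=1.5901
step 3: x_pred=3.2788  r=2.2712  x^+=4.2850  v^+=4.1569  a^+=1.9192
step 4: x_pred=12.0539  r=-11.8939  x^+=6.7849  v^+=5.6229  a^+=0.1962

x_post = 6.7849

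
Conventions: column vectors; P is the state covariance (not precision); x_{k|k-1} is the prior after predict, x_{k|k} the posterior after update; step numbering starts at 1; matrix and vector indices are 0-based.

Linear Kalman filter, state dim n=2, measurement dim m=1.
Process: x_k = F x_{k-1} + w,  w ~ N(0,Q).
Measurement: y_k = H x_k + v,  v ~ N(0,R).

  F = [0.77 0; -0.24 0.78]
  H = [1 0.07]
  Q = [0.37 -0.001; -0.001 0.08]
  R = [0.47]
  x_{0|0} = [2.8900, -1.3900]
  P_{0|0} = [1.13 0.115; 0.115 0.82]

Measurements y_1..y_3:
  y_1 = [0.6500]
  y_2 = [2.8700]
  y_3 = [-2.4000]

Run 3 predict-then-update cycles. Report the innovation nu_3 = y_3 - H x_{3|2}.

innov = [-3.8525]

step 1: x^-=[2.2253, -1.7778]  P^-=[1.0400 -0.1408; -0.1408 0.6009]  S=[1.4932]  K=[0.6899; -0.0661]  nu=[-1.4509]  x^+=[1.2244, -1.6819]  P^+=[0.3293 -0.0727; -0.0727 0.5944]
step 2: x^-=[0.9428, -1.6057]  P^-=[0.5653 -0.1055; -0.1055 0.4878]  S=[1.0229]  K=[0.5454; -0.0698]  nu=[2.0396]  x^+=[2.0552, -1.7480]  P^+=[0.2610 -0.0666; -0.0666 0.4828]
step 3: x^-=[1.5825, -1.8567]  P^-=[0.5247 -0.0892; -0.0892 0.4137]  S=[0.9843]  K=[0.5268; -0.0612]  nu=[-3.8525]  x^+=[-0.4469, -1.6208]  P^+=[0.2516 -0.0575; -0.0575 0.4100]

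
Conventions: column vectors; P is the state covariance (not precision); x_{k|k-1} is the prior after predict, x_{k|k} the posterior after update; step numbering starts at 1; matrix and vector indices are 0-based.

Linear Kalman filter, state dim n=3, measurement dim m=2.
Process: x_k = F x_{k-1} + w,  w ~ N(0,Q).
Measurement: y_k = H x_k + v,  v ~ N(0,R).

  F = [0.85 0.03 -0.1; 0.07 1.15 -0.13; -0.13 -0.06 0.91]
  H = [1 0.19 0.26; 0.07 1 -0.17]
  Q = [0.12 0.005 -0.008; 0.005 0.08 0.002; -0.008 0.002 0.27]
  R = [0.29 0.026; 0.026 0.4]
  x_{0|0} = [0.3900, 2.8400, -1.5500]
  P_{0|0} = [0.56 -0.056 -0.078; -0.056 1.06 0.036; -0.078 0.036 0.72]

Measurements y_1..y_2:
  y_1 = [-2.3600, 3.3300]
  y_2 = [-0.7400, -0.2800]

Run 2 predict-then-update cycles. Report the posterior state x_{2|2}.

step 1: x^-=[0.5717, 3.4948, -1.6316]  P^-=[0.5429 0.0343 -0.1944; 0.0343 1.4784 -0.1211; -0.1944 -0.1211 0.8932]  S=[0.8467 0.3421; 0.3421 1.9575]  K=[0.6106 -0.0529; 0.0271 0.7623; 0.0825 -0.1608]  nu=[-3.1715, -0.4822]  x^+=[-1.3394, 3.0414, -1.8157]  P^+=[0.2439 -0.0595 -0.2186; -0.0595 0.3263 0.0969; -0.2186 0.0969 0.8459]
step 2: x^-=[-0.8657, 3.6399, -1.6606]  P^-=[0.3385 -0.0024 -0.2779; -0.0024 0.4924 -0.0291; -0.2779 -0.0291 1.0160]  S=[0.5666 0.1315; 0.1315 0.9396]  K=[0.4673 0.0076; 0.0256 0.5256; 0.0213 -0.2385]  nu=[-0.1341, -4.1416]  x^+=[-0.9598, 1.4598, -0.6758]  P^+=[0.2138 -0.0452 -0.2672; -0.0452 0.2290 0.0877; -0.2672 0.0877 0.9636]

x_post = [-0.9598, 1.4598, -0.6758]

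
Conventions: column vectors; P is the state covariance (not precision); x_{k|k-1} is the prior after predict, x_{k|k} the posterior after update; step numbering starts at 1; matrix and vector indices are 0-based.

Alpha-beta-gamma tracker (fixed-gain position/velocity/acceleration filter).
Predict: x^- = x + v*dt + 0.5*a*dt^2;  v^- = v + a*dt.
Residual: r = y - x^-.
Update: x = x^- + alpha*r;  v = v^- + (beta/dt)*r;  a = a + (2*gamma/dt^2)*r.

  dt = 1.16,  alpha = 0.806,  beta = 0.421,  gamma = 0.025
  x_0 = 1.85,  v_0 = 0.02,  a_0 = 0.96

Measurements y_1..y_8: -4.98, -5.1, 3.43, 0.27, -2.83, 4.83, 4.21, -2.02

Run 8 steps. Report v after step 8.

step 1: x_pred=2.5191  r=-7.4991  x^+=-3.5252  v^+=-1.5881  a^+=0.6813
step 2: x_pred=-4.9089  r=-0.1911  x^+=-5.0629  v^+=-0.8670  a^+=0.6742
step 3: x_pred=-5.6151  r=9.0451  x^+=1.6753  v^+=3.1978  a^+=1.0103
step 4: x_pred=6.0645  r=-5.7945  x^+=1.3941  v^+=2.2668  a^+=0.7950
step 5: x_pred=4.5585  r=-7.3885  x^+=-1.3966  v^+=0.5075  a^+=0.5205
step 6: x_pred=-0.4577  r=5.2877  x^+=3.8042  v^+=3.0304  a^+=0.7170
step 7: x_pred=7.8018  r=-3.5918  x^+=4.9068  v^+=2.5585  a^+=0.5835
step 8: x_pred=8.2672  r=-10.2872  x^+=-0.0243  v^+=-0.4982  a^+=0.2013

v_post = -0.4982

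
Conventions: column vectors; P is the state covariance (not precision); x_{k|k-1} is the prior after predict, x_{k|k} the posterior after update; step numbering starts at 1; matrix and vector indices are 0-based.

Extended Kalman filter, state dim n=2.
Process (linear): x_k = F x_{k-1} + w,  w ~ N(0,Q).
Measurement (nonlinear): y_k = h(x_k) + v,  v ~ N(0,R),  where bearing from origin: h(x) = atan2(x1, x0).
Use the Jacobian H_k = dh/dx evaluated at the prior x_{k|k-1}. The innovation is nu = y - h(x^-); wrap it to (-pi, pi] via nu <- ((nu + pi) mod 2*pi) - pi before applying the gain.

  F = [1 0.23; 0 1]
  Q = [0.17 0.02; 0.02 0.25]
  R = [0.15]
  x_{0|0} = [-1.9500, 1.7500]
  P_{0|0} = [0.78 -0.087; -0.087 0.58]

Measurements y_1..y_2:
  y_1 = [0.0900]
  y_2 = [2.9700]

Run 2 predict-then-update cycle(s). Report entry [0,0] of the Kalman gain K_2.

step 1: x^-=[-1.5475, 1.7500]  P^-=[0.9407 0.0664; 0.0664 0.8300]  H_jac=[-0.3207 -0.2836]  S=[0.3255]  K=[-0.9844; -0.7884]  nu=[-2.2049]  x^+=[0.6230, 3.4883]  P^+=[0.6252 -0.1863; -0.1863 0.6277]
step 2: x^-=[1.4253, 3.4883]  P^-=[0.7427 -0.0219; -0.0219 0.8777]  H_jac=[-0.2457 0.1004]  S=[0.2047]  K=[-0.9019; 0.4565]  nu=[1.7871]  x^+=[-0.1864, 4.3042]  P^+=[0.5762 0.0624; 0.0624 0.8350]

K[0,0] = -0.9019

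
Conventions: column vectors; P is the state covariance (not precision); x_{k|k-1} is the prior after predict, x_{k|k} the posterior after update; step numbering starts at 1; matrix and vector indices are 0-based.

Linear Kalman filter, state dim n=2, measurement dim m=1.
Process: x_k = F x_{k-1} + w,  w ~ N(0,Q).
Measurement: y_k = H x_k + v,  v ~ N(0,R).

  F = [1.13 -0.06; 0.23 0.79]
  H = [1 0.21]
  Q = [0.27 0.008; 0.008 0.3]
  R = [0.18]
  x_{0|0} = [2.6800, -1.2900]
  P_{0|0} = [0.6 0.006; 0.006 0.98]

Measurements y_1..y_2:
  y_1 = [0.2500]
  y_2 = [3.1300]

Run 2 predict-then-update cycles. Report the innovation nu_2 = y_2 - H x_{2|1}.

innov = [2.2344]

step 1: x^-=[3.1058, -0.4027]  P^-=[1.0389 0.1228; 0.1228 0.9455]  S=[1.3121]  K=[0.8114; 0.2449]  nu=[-2.7712]  x^+=[0.8573, -1.0813]  P^+=[0.1750 -0.1380; -0.1380 0.8668]
step 2: x^-=[1.0336, -0.6571]  P^-=[0.5153 -0.1089; -0.1089 0.8001]  S=[0.6849]  K=[0.7190; 0.0864]  nu=[2.2344]  x^+=[2.6402, -0.4640]  P^+=[0.1612 -0.1514; -0.1514 0.7950]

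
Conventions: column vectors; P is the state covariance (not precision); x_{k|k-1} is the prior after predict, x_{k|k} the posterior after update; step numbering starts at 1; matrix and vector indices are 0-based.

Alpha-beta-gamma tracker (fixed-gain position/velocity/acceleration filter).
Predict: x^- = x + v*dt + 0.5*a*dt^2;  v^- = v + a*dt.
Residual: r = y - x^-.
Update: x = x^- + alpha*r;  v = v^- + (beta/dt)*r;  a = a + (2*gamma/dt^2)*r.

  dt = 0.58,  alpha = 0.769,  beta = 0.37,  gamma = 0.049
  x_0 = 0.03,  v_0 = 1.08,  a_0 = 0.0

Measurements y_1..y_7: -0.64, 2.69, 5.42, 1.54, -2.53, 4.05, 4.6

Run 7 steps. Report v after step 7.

step 1: x_pred=0.6564  r=-1.2964  x^+=-0.3405  v^+=0.2530  a^+=-0.3777
step 2: x_pred=-0.2573  r=2.9473  x^+=2.0092  v^+=1.9141  a^+=0.4809
step 3: x_pred=3.2003  r=2.2197  x^+=4.9072  v^+=3.6091  a^+=1.1276
step 4: x_pred=7.1902  r=-5.6502  x^+=2.8452  v^+=0.6587  a^+=-0.5184
step 5: x_pred=3.1400  r=-5.6700  x^+=-1.2202  v^+=-3.2591  a^+=-2.1702
step 6: x_pred=-3.4755  r=7.5255  x^+=2.3116  v^+=0.2830  a^+=0.0221
step 7: x_pred=2.4794  r=2.1206  x^+=4.1102  v^+=1.6486  a^+=0.6399

v_post = 1.6486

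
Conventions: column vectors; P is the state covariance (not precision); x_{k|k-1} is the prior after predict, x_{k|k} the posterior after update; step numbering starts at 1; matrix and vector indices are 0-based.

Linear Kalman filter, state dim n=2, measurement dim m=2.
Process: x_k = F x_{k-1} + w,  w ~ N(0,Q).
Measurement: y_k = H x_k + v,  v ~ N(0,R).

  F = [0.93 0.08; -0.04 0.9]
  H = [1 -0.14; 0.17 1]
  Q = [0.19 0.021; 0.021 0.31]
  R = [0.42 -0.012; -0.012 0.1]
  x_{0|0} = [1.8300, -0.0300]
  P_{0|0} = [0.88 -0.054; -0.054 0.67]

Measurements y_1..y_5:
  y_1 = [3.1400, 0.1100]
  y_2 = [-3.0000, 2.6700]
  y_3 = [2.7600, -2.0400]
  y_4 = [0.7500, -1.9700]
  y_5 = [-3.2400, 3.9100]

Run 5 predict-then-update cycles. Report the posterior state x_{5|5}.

step 1: x^-=[1.6995, -0.1002]  P^-=[0.9474 -0.0085; -0.0085 0.8580]  S=[1.3866 0.0206; 0.0206 0.9825]  K=[0.6820 0.1409; -0.1058 0.8740]  nu=[1.4265, -0.0787]  x^+=[2.6613, -0.3199]  P^+=[0.2789 -0.0415; -0.0415 0.0957]
step 2: x^-=[2.4494, -0.3943]  P^-=[0.4257 -0.0171; -0.0171 0.3910]  S=[0.8581 -0.0111; -0.0111 0.4975]  K=[0.5004 0.1222; -0.0737 0.7785]  nu=[-5.5046, 2.6479]  x^+=[0.0184, 2.0725]  P^+=[0.2047 -0.0286; -0.0286 0.0836]
step 3: x^-=[0.1829, 1.8645]  P^-=[0.3633 -0.0044; -0.0044 0.3801]  S=[0.7920 -0.0078; -0.0078 0.4891]  K=[0.4607 0.1246; -0.0652 0.7746]  nu=[2.8381, -3.9356]  x^+=[1.0004, -1.3689]  P^+=[0.1885 -0.0251; -0.0251 0.0825]
step 4: x^-=[0.8208, -1.2720]  P^-=[0.3498 -0.0010; -0.0010 0.3789]  S=[0.7775 -0.0066; -0.0066 0.4887]  K=[0.4512 0.1257; -0.0630 0.7742]  nu=[-0.2489, -0.8375]  x^+=[0.6033, -1.9047]  P^+=[0.1846 -0.0242; -0.0242 0.0823]
step 5: x^-=[0.4087, -1.7384]  P^-=[0.3466 -0.0001; -0.0001 0.3787]  S=[0.7740 -0.0062; -0.0062 0.4887]  K=[0.4488 0.1260; -0.0624 0.7741]  nu=[-3.8920, 5.5789]  x^+=[-0.6350, 2.8234]  P^+=[0.1836 -0.0240; -0.0240 0.0822]

x_post = [-0.6350, 2.8234]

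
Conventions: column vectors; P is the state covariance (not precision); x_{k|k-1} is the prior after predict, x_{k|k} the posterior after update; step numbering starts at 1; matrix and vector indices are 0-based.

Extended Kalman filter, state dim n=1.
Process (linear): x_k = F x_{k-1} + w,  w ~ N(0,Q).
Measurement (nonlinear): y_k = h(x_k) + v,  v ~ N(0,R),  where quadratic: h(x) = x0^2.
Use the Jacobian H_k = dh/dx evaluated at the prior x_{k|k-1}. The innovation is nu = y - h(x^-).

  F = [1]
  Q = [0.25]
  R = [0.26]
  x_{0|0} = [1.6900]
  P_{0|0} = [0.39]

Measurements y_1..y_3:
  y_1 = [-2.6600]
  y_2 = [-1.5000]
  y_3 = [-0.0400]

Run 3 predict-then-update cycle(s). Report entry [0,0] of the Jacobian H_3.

H_jac[0,0] = -0.4567

step 1: x^-=[1.6900]  P^-=[0.6400]  H_jac=[3.3800]  S=[7.5716]  K=[0.2857]  nu=[-5.5161]  x^+=[0.1141]  P^+=[0.0220]
step 2: x^-=[0.1141]  P^-=[0.2720]  H_jac=[0.2281]  S=[0.2742]  K=[0.2263]  nu=[-1.5130]  x^+=[-0.2283]  P^+=[0.2579]
step 3: x^-=[-0.2283]  P^-=[0.5079]  H_jac=[-0.4567]  S=[0.3659]  K=[-0.6339]  nu=[-0.0921]  x^+=[-0.1699]  P^+=[0.3609]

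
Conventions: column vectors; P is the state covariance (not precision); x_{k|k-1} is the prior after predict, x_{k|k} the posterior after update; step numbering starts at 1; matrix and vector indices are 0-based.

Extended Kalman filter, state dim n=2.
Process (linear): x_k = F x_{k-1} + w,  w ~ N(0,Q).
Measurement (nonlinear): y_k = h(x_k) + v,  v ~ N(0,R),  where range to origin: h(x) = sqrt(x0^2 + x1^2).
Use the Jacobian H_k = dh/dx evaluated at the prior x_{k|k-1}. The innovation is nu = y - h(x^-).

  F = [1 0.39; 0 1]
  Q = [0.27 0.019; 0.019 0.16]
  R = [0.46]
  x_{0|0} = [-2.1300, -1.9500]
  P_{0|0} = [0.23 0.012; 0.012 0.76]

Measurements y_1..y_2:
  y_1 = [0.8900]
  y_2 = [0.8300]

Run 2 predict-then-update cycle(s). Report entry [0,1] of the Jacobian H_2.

H_jac[0,1] = -0.2904

step 1: x^-=[-2.8905, -1.9500]  P^-=[0.6250 0.3274; 0.3274 0.9200]  H_jac=[-0.8290 -0.5593]  S=[1.4808]  K=[-0.4735; -0.5307]  nu=[-2.5968]  x^+=[-1.6609, -0.5718]  P^+=[0.2929 -0.0447; -0.0447 0.5029]
step 2: x^-=[-1.8839, -0.5718]  P^-=[0.6045 0.1704; 0.1704 0.6629]  H_jac=[-0.9569 -0.2904]  S=[1.1641]  K=[-0.5394; -0.3054]  nu=[-1.1388]  x^+=[-1.2696, -0.2240]  P^+=[0.2658 -0.0214; -0.0214 0.5543]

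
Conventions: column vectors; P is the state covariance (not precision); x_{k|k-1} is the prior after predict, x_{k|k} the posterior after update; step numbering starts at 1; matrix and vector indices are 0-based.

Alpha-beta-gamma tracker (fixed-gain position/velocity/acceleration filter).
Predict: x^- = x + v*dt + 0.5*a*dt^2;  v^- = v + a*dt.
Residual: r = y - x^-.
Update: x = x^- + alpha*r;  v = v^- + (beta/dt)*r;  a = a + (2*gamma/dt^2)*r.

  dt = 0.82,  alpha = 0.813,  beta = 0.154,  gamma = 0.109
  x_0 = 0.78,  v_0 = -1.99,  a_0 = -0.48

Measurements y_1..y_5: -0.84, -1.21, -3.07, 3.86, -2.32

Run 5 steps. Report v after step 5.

v_post = 1.1829

step 1: x_pred=-1.0132  r=0.1732  x^+=-0.8724  v^+=-2.3511  a^+=-0.4239
step 2: x_pred=-2.9428  r=1.7328  x^+=-1.5340  v^+=-2.3732  a^+=0.1379
step 3: x_pred=-3.4337  r=0.3637  x^+=-3.1380  v^+=-2.1918  a^+=0.2558
step 4: x_pred=-4.8493  r=8.7093  x^+=2.2314  v^+=-0.3464  a^+=3.0795
step 5: x_pred=2.9827  r=-5.3027  x^+=-1.3284  v^+=1.1829  a^+=1.3603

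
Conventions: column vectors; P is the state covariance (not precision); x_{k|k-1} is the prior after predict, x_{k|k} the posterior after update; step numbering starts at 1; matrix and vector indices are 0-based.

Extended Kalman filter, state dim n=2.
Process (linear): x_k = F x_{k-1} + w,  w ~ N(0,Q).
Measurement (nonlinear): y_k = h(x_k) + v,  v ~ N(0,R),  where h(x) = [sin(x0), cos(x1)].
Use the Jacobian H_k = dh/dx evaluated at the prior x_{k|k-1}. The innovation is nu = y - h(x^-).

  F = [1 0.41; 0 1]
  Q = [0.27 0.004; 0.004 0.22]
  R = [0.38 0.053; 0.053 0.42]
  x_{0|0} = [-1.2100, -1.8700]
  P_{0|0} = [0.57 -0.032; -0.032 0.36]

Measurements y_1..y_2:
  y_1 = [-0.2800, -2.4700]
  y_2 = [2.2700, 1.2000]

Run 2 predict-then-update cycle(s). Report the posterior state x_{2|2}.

step 1: x^-=[-1.9767, -1.8700]  P^-=[0.8743 0.1196; 0.1196 0.5800]  H_jac=[-0.3948 0.0000; 0.0000 0.9556]  S=[0.5163 0.0079; 0.0079 0.9496]  K=[-0.6705 0.1259; -0.1004 0.5845]  nu=[0.6387, -2.1752]  x^+=[-2.6789, -3.2055]  P^+=[0.6284 0.0182; 0.0182 0.2513]
step 2: x^-=[-3.9931, -3.2055]  P^-=[0.9555 0.1252; 0.1252 0.4713]  H_jac=[-0.6588 0.0000; 0.0000 -0.0639]  S=[0.7948 0.0583; 0.0583 0.4219]  K=[-0.7988 0.0914; -0.0996 -0.0576]  nu=[1.5177, 2.1980]  x^+=[-5.0047, -3.4832]  P^+=[0.4534 0.0621; 0.0621 0.4614]

x_post = [-5.0047, -3.4832]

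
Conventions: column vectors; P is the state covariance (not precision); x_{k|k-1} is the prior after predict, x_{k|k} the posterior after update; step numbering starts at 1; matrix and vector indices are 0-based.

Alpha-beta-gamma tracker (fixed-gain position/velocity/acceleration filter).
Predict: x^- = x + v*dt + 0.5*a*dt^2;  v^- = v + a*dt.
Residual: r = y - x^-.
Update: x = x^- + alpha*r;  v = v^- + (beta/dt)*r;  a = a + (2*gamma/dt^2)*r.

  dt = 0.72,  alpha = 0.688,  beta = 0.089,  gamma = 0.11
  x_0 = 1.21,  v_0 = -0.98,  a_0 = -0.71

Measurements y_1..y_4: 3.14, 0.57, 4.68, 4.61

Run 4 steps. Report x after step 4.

step 1: x_pred=0.3204  r=2.8196  x^+=2.2603  v^+=-1.1427  a^+=0.4866
step 2: x_pred=1.5637  r=-0.9937  x^+=0.8800  v^+=-0.9151  a^+=0.0649
step 3: x_pred=0.2380  r=4.4420  x^+=3.2941  v^+=-0.3193  a^+=1.9500
step 4: x_pred=3.5696  r=1.0404  x^+=4.2854  v^+=1.2133  a^+=2.3915

x_post = 4.2854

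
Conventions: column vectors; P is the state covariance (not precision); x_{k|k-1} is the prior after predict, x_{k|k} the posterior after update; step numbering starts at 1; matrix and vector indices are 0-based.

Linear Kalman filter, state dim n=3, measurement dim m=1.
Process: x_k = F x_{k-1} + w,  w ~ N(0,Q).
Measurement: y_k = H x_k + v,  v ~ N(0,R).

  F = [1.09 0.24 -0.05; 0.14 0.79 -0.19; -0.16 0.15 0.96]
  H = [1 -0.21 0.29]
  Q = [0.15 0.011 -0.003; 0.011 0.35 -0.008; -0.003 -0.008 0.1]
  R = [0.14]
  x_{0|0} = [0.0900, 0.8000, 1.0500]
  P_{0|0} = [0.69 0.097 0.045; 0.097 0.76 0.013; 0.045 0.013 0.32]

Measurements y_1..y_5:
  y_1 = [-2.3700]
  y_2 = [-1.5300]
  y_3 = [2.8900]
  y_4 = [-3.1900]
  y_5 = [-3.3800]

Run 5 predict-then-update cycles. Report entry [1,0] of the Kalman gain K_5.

step 1: x^-=[0.2376, 0.4451, 1.1136]  P^-=[1.0599 0.3395 -0.0489; 0.3395 0.8646 0.0149; -0.0489 0.0149 0.4149]  S=[1.1002]  K=[0.8857; 0.1475; 0.0621]  nu=[-2.8371]  x^+=[-2.2752, 0.0267, 0.9374]  P^+=[0.1968 0.1958 -0.1094; 0.1958 0.8406 0.0048; -0.1094 0.0048 0.4107]
step 2: x^-=[-2.5204, -0.4755, 1.2679]  P^-=[0.5475 0.4025 -0.1165; 0.4025 0.9410 -0.0228; -0.1165 -0.0228 0.5280]  S=[0.5396]  K=[0.7955; 0.3674; 0.0767]  nu=[0.5229]  x^+=[-2.1045, -0.2834, 1.3080]  P^+=[0.2061 0.2448 -0.1495; 0.2448 0.8681 -0.0380; -0.1495 -0.0380 0.5249]
step 3: x^-=[-2.4273, -0.7670, 1.5499]  P^-=[0.5915 0.4663 -0.1683; 0.4663 0.9883 -0.0837; -0.1683 -0.0837 0.6317]  S=[0.5449]  K=[0.8162; 0.4303; 0.0595]  nu=[4.7068]  x^+=[1.4142, 1.2583, 1.8301]  P^+=[0.2285 0.2749 -0.1948; 0.2749 0.8874 -0.0976; -0.1948 -0.0976 0.6298]
step 4: x^-=[1.7520, 0.8443, 1.7193]  P^-=[0.6416 0.5161 -0.2339; 0.5161 1.0315 -0.1552; -0.2339 -0.1552 0.7248]  S=[0.5545]  K=[0.8393; 0.4589; 0.0160]  nu=[-5.2633]  x^+=[-2.6653, -1.5711, 1.6353]  P^+=[0.2510 0.3025 -0.2414; 0.3025 0.9148 -0.1592; -0.2414 -0.1592 0.7246]
step 5: x^-=[-3.3640, -1.9250, 1.7606]  P^-=[0.6912 0.5655 -0.3008; 0.5655 1.0795 -0.2253; -0.3008 -0.2253 0.8086]  S=[0.5622]  K=[0.8629; 0.4864; -0.0337]  nu=[-0.9309]  x^+=[-4.1672, -2.3778, 1.7920]  P^+=[0.2725 0.3295 -0.2844; 0.3295 0.9465 -0.2161; -0.2844 -0.2161 0.8080]

K[1,0] = 0.4864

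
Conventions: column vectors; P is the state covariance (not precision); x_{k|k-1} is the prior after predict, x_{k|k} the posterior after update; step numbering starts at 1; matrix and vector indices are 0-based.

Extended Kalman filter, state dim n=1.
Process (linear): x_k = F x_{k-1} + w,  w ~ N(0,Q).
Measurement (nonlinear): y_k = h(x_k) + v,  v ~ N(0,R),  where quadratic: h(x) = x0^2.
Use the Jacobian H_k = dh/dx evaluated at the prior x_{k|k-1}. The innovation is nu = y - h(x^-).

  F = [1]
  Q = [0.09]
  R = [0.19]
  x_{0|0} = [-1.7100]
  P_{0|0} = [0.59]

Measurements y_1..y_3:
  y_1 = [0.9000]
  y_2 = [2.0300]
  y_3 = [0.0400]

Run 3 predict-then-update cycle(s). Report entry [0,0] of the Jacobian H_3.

step 1: x^-=[-1.7100]  P^-=[0.6800]  H_jac=[-3.4200]  S=[8.1436]  K=[-0.2856]  nu=[-2.0241]  x^+=[-1.1320]  P^+=[0.0159]
step 2: x^-=[-1.1320]  P^-=[0.1059]  H_jac=[-2.2639]  S=[0.7326]  K=[-0.3272]  nu=[0.7487]  x^+=[-1.3769]  P^+=[0.0275]
step 3: x^-=[-1.3769]  P^-=[0.1175]  H_jac=[-2.7538]  S=[1.0807]  K=[-0.2993]  nu=[-1.8558]  x^+=[-0.8215]  P^+=[0.0207]

H_jac[0,0] = -2.7538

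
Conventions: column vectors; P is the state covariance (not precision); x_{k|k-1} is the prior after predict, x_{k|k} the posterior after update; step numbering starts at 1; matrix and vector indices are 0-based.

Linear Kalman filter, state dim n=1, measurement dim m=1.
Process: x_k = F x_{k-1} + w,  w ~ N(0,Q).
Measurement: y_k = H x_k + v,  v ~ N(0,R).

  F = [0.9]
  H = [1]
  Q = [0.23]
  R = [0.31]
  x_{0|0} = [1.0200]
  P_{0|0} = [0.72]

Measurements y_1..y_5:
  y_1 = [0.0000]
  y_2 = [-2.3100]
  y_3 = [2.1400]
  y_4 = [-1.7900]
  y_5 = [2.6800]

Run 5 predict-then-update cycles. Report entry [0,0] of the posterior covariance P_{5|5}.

step 1: x^-=[0.9180]  P^-=[0.8132]  S=[1.1232]  K=[0.7240]  nu=[-0.9180]  x^+=[0.2534]  P^+=[0.2244]
step 2: x^-=[0.2280]  P^-=[0.4118]  S=[0.7218]  K=[0.5705]  nu=[-2.5380]  x^+=[-1.2200]  P^+=[0.1769]
step 3: x^-=[-1.0980]  P^-=[0.3733]  S=[0.6833]  K=[0.5463]  nu=[3.2380]  x^+=[0.6709]  P^+=[0.1694]
step 4: x^-=[0.6038]  P^-=[0.3672]  S=[0.6772]  K=[0.5422]  nu=[-2.3938]  x^+=[-0.6941]  P^+=[0.1681]
step 5: x^-=[-0.6247]  P^-=[0.3662]  S=[0.6762]  K=[0.5415]  nu=[3.3047]  x^+=[1.1649]  P^+=[0.1679]

P_post[0,0] = 0.1679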